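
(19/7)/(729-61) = 19/4676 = 0.00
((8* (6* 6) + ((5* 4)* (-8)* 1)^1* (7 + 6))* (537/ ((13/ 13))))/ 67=-962304/ 67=-14362.75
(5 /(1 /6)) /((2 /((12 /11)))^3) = 6480 /1331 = 4.87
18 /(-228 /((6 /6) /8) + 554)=-9 /635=-0.01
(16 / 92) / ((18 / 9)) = 0.09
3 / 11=0.27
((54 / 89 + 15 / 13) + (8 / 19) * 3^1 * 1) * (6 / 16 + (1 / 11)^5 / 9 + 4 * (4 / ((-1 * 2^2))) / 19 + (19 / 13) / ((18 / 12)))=72270990895003 / 20987397140424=3.44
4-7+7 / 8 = -17 / 8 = -2.12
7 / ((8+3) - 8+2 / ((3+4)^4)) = 2.33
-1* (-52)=52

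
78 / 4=39 / 2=19.50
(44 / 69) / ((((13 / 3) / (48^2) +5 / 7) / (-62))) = -43997184 / 796973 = -55.21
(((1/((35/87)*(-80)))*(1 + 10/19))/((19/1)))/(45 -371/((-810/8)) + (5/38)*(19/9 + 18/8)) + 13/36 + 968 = 70268506815011/72564366420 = 968.36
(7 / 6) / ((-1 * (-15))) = 7 / 90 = 0.08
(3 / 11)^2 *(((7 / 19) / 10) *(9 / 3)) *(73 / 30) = 4599 / 229900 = 0.02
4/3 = 1.33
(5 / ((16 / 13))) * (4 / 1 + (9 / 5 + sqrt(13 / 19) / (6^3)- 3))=11.39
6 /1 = 6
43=43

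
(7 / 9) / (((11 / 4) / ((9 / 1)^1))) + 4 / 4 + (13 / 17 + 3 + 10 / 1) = 3237 / 187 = 17.31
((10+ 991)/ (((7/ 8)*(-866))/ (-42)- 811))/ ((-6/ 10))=40040/ 19031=2.10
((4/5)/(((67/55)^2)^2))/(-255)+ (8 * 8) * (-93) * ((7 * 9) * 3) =-1156096573922788/1027707171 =-1124928.00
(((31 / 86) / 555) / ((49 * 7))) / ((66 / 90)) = 31 / 12005686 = 0.00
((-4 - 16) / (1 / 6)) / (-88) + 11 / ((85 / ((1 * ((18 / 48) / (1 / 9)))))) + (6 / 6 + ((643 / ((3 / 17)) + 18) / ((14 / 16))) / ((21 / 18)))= 1315711203 / 366520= 3589.74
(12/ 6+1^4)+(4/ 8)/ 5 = 31/ 10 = 3.10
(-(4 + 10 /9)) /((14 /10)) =-230 /63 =-3.65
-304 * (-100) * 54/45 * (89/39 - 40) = -17887360/13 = -1375950.77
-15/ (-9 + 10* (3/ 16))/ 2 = 20/ 19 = 1.05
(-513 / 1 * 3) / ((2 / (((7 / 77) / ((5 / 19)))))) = -29241 / 110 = -265.83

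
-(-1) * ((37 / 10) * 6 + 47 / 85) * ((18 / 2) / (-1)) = -17406 / 85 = -204.78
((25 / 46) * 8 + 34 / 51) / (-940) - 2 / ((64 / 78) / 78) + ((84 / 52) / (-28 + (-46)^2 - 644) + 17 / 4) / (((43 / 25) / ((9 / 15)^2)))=-4953819599153 / 26177366280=-189.24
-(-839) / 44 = 839 / 44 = 19.07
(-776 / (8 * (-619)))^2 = 9409 / 383161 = 0.02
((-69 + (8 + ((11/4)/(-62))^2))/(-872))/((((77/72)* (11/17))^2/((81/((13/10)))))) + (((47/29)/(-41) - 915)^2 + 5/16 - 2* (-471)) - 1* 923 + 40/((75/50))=55510263057955705193012387/66292592792371209264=837352.42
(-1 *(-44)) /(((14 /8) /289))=50864 /7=7266.29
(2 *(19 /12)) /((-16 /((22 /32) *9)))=-627 /512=-1.22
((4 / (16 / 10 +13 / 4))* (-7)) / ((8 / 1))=-0.72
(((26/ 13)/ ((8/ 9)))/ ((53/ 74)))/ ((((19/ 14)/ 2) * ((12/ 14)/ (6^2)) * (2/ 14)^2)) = 9594396/ 1007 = 9527.70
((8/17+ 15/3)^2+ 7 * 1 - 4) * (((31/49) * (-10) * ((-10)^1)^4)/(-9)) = 9833200000/42483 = 231462.00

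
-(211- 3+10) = -218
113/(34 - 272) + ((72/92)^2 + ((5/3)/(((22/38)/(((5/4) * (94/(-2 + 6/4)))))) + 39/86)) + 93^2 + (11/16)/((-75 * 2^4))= 7973.08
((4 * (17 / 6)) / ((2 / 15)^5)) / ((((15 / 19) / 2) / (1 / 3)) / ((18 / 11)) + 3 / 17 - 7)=-463303125 / 10508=-44090.51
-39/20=-1.95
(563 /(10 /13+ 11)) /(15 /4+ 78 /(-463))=13554788 /1014849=13.36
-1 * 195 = -195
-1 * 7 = -7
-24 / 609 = -8 / 203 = -0.04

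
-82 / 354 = -41 / 177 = -0.23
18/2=9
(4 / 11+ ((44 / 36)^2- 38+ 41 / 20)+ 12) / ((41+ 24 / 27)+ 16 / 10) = -393689 / 774972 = -0.51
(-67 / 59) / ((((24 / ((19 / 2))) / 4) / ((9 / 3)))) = -1273 / 236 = -5.39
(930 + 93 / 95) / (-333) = -9827 / 3515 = -2.80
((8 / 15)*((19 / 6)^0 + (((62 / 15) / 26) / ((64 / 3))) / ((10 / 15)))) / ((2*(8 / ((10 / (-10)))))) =-0.03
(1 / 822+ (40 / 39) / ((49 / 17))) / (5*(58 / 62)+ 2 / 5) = 9659445 / 137361406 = 0.07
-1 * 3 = -3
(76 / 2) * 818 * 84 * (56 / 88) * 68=1242862656 / 11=112987514.18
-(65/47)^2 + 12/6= 193/2209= 0.09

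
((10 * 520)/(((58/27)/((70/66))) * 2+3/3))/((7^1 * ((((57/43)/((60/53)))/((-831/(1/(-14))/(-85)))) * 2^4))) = -680589000/633403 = -1074.50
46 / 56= 23 / 28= 0.82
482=482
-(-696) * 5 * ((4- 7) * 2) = -20880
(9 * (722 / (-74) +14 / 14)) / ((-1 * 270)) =0.29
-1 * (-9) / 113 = 9 / 113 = 0.08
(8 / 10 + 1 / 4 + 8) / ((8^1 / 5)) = 181 / 32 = 5.66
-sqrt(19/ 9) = -sqrt(19)/ 3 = -1.45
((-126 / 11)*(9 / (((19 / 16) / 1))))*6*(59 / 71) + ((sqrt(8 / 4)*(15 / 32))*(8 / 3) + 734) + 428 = 730.92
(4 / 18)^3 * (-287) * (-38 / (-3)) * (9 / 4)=-21812 / 243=-89.76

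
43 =43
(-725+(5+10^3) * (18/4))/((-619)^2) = 7595/766322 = 0.01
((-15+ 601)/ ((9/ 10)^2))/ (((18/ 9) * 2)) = 14650/ 81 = 180.86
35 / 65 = 7 / 13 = 0.54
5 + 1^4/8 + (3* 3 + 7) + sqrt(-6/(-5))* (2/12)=sqrt(30)/30 + 169/8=21.31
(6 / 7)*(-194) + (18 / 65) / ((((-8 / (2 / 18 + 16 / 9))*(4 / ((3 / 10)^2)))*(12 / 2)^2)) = -484224119 / 2912000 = -166.29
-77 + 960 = 883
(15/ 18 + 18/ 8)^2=1369/ 144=9.51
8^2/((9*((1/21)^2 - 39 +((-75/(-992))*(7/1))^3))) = -0.18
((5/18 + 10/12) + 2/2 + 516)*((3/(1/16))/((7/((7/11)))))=74608/33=2260.85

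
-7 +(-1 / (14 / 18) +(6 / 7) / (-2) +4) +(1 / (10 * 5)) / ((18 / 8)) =-7411 / 1575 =-4.71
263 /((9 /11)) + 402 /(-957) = 921661 /2871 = 321.02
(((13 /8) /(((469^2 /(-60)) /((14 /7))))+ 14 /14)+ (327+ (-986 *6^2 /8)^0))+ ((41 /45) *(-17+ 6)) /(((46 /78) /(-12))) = 13480727382 /25295515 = 532.93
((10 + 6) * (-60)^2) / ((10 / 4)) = 23040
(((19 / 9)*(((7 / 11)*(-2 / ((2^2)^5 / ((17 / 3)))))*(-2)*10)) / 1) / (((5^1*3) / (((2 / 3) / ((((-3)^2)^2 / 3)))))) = 2261 / 4618944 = 0.00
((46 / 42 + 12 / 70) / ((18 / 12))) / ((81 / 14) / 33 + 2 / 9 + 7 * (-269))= -5852 / 13046435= -0.00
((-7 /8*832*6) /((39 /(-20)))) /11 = 2240 /11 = 203.64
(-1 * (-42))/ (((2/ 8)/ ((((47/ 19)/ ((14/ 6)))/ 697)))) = 3384/ 13243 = 0.26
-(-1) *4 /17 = 4 /17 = 0.24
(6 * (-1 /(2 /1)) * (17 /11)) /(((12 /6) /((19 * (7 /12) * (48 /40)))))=-6783 /220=-30.83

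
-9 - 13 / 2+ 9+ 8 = 3 / 2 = 1.50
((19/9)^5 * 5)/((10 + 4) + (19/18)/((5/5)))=24760990/1778031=13.93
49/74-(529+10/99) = -3871343/7326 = -528.44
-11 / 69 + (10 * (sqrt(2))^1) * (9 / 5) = -11 / 69 + 18 * sqrt(2) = 25.30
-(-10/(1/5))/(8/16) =100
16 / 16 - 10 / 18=0.44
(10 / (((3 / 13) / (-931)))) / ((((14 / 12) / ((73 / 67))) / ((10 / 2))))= -12621700 / 67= -188383.58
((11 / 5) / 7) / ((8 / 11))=121 / 280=0.43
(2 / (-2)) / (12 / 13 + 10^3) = -13 / 13012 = -0.00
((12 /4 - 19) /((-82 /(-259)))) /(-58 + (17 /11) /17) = 3256 /3731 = 0.87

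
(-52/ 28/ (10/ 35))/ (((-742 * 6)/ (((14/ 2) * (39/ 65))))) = 13/ 2120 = 0.01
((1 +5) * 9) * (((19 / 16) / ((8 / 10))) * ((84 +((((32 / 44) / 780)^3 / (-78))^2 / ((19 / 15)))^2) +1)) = 2993157678081038048571101319688502223868798828381 / 439312215106493372568628561999917767062500000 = 6813.28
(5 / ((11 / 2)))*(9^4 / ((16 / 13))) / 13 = 32805 / 88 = 372.78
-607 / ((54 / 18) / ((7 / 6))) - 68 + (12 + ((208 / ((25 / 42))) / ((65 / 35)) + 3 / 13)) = -606439 / 5850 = -103.66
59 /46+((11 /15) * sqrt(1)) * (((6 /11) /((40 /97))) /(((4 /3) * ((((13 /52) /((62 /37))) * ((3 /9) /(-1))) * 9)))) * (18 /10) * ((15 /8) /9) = 229117 /340400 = 0.67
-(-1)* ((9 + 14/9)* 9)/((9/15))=475/3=158.33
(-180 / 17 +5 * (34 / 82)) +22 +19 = 22642 / 697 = 32.48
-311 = -311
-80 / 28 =-20 / 7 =-2.86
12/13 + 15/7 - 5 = -176/91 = -1.93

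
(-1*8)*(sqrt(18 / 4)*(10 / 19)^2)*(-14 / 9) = 5600*sqrt(2) / 1083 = 7.31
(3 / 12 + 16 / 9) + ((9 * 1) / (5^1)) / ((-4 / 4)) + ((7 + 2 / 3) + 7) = 2681 / 180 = 14.89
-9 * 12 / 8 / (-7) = 27 / 14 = 1.93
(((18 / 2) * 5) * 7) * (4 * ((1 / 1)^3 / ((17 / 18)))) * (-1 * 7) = -158760 / 17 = -9338.82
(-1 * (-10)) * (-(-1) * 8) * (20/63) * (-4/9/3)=-6400/1701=-3.76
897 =897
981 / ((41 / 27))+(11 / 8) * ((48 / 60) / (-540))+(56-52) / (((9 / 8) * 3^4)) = 3862054823 / 5977800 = 646.07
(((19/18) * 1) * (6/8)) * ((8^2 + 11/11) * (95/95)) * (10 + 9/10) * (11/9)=296153/432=685.54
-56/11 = -5.09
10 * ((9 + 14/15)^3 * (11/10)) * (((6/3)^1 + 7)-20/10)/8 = 254712073/27000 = 9433.78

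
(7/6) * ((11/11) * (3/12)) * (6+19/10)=553/240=2.30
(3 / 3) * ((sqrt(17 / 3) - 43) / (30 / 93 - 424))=0.10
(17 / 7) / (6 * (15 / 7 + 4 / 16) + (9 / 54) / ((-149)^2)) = 1132251 / 6693605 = 0.17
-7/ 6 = -1.17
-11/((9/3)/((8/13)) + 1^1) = -88/47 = -1.87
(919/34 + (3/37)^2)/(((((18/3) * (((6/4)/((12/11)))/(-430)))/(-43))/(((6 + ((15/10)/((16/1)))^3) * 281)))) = 214277899148418925/2097176576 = 102174467.14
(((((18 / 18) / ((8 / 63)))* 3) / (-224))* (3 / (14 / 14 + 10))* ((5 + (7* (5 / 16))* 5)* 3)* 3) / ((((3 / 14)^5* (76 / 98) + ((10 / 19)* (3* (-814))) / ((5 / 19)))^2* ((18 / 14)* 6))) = -726376911021279 / 32396188959801538124000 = -0.00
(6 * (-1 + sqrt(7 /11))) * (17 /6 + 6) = -53 + 53 * sqrt(77) /11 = -10.72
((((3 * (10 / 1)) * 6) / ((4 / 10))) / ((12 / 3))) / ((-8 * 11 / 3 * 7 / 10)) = -3375 / 616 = -5.48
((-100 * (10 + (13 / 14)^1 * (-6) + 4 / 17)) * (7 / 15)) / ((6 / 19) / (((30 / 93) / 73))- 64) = -351500 / 12053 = -29.16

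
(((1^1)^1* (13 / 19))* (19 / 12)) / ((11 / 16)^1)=52 / 33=1.58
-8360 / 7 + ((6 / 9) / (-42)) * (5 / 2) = -150485 / 126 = -1194.33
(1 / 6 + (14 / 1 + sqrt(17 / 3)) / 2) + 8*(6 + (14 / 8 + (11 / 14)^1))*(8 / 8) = sqrt(51) / 6 + 3169 / 42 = 76.64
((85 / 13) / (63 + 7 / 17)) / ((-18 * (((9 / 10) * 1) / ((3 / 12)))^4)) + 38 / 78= 12899807467 / 26480405952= 0.49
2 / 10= 1 / 5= 0.20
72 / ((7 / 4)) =288 / 7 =41.14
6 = 6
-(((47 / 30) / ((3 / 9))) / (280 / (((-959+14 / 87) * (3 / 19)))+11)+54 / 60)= -770761 / 545235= -1.41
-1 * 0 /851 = 0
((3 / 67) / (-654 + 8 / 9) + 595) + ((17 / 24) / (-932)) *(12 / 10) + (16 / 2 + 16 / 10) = 2219155501111 / 3670458320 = 604.60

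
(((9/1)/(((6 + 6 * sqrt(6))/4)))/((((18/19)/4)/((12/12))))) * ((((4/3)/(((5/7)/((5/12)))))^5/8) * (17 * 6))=-5428661/295245 + 5428661 * sqrt(6)/295245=26.65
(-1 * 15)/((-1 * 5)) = 3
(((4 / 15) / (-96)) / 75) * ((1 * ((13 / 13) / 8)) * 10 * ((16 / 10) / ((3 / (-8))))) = 2 / 10125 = 0.00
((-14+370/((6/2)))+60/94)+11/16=249647/2256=110.66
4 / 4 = 1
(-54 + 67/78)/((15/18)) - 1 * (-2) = -803/13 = -61.77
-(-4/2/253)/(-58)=-1/7337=-0.00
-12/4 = -3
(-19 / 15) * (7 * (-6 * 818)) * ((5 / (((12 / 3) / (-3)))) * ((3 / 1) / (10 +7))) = -489573 / 17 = -28798.41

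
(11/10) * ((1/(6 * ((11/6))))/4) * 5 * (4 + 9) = 13/8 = 1.62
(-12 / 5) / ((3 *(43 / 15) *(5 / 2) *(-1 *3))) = 8 / 215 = 0.04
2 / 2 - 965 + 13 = -951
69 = 69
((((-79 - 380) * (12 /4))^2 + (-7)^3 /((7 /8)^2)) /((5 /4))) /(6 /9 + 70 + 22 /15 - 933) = -22748172 /12913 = -1761.65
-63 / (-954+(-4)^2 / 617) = 5553 / 84086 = 0.07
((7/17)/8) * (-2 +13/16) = -133/2176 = -0.06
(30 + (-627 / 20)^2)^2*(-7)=-1148906546487 / 160000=-7180665.92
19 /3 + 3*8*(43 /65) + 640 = 129131 /195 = 662.21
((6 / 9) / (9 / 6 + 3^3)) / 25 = 4 / 4275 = 0.00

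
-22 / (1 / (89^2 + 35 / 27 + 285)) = -4875134 / 27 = -180560.52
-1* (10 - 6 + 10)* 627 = -8778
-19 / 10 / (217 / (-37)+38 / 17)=11951 / 22830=0.52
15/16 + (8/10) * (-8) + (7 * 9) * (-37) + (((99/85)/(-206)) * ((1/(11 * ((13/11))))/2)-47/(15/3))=-4271909843/1821040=-2345.86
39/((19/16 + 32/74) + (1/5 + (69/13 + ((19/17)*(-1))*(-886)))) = 8504080/217478309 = 0.04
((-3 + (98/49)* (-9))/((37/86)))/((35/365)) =-509.03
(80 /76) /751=20 /14269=0.00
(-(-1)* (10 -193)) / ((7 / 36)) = -941.14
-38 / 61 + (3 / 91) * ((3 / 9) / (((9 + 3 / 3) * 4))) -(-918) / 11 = 202311871 / 2442440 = 82.83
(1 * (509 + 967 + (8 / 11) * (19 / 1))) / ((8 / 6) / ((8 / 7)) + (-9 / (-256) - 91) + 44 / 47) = -591541248 / 35283193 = -16.77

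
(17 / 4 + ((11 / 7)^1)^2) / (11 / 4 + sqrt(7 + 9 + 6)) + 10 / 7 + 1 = 394 / 343 + 1756 * sqrt(22) / 3773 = 3.33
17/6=2.83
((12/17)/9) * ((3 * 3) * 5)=60/17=3.53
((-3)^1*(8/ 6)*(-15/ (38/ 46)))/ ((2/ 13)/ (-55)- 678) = -0.11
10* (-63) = -630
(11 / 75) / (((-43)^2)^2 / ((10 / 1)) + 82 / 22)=242 / 564108315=0.00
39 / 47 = 0.83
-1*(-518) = 518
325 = 325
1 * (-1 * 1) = -1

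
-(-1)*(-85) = -85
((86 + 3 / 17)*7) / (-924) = -1465 / 2244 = -0.65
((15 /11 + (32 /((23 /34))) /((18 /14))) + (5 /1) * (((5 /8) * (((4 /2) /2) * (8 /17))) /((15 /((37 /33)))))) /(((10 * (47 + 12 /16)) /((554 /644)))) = 136767088 /1983900765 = 0.07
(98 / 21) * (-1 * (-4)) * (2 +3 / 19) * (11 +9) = 45920 / 57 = 805.61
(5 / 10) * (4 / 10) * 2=2 / 5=0.40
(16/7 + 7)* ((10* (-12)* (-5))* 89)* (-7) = -3471000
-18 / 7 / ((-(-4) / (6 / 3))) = -9 / 7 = -1.29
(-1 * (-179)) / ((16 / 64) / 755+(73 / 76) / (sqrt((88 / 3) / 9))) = -17173145440 / 82016875307+3396523603800 * sqrt(66) / 82016875307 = 336.23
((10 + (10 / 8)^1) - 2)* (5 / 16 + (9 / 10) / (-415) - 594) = -729288389 / 132800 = -5491.63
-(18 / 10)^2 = -81 / 25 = -3.24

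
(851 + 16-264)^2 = 363609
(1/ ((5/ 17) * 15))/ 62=17/ 4650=0.00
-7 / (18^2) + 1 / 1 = 317 / 324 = 0.98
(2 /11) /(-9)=-2 /99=-0.02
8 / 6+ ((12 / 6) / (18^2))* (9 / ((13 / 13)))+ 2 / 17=1.51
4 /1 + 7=11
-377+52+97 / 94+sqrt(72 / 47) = -30453 / 94+6 * sqrt(94) / 47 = -322.73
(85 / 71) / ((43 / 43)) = 85 / 71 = 1.20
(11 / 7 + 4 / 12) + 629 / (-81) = -3323 / 567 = -5.86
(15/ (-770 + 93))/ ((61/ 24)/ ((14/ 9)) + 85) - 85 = -558360815/ 6568931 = -85.00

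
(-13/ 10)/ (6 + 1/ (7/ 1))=-91/ 430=-0.21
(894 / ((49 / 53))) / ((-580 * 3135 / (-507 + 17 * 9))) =1397769 / 7424725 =0.19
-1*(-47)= 47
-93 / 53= -1.75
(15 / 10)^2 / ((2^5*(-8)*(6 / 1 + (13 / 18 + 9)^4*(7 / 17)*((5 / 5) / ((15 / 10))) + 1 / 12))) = -3011499 / 842434403456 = -0.00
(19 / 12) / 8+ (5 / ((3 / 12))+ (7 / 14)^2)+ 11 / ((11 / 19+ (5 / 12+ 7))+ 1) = 4266881 / 196896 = 21.67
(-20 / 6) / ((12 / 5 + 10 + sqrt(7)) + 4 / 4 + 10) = -975 / 6757 + 125 * sqrt(7) / 20271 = -0.13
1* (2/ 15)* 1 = 2/ 15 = 0.13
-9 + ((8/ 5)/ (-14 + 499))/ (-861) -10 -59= -162858158/ 2087925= -78.00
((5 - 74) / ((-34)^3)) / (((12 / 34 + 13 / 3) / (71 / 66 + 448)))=2045091 / 12156496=0.17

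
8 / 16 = 1 / 2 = 0.50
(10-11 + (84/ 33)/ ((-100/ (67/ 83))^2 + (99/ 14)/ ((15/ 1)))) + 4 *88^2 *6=9859037092321925/ 53046929507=185855.00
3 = 3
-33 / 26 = -1.27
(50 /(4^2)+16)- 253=-1871 /8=-233.88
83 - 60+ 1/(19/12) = 449/19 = 23.63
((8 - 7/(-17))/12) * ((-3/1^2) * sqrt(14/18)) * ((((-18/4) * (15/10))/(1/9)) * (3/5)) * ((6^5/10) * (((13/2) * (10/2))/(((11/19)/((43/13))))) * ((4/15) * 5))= 418106286 * sqrt(7)/85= 13014179.46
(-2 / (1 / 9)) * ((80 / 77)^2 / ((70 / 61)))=-702720 / 41503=-16.93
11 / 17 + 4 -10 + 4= -23 / 17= -1.35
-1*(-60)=60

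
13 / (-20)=-13 / 20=-0.65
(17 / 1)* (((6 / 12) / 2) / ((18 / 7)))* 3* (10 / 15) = 119 / 36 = 3.31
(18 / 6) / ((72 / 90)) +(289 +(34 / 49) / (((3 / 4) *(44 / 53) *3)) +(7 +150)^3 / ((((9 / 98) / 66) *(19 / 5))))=269828552287571 / 368676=731885320.14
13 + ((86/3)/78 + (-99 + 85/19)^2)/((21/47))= 2535703238/126711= 20011.71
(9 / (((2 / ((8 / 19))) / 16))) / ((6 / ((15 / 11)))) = 1440 / 209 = 6.89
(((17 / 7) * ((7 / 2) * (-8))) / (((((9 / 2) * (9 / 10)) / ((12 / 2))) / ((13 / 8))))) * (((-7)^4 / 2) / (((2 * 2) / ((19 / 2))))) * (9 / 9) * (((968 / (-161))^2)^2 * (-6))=9216951719106560 / 2518569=3659598652.69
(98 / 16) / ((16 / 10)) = 245 / 64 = 3.83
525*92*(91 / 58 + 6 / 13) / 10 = 3697365 / 377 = 9807.33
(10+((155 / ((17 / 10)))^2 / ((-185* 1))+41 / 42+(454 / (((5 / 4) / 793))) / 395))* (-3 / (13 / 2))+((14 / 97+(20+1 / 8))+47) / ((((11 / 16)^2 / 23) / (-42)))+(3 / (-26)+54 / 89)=-137803.31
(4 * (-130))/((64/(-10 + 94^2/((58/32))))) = -4585295/116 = -39528.41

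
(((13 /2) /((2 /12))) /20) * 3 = 117 /20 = 5.85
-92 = -92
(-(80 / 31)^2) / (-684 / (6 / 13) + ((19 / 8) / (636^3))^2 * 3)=1807221492433331159040 / 402163822494771109831723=0.00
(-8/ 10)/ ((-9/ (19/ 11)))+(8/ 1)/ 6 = 1.49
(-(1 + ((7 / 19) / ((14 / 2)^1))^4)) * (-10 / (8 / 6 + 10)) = 114990 / 130321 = 0.88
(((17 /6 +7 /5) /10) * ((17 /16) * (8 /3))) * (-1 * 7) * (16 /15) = -8.96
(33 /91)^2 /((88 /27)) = 0.04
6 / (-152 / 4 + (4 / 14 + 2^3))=-21 / 104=-0.20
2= 2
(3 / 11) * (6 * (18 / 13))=324 / 143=2.27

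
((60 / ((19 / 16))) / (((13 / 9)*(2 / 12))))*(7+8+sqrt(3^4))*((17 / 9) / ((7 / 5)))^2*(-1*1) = -110976000 / 12103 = -9169.30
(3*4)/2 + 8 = 14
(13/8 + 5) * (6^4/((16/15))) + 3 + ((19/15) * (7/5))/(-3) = 14493211/1800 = 8051.78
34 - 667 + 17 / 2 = -1249 / 2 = -624.50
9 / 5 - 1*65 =-316 / 5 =-63.20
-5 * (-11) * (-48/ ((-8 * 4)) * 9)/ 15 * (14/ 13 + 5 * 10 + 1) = 2577.81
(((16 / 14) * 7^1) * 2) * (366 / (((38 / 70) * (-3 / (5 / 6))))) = -170800 / 57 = -2996.49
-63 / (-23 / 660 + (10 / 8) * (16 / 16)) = -20790 / 401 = -51.85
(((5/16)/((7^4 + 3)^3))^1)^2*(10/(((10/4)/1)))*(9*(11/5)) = 495/12353407110454601580544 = 0.00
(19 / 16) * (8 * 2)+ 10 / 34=328 / 17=19.29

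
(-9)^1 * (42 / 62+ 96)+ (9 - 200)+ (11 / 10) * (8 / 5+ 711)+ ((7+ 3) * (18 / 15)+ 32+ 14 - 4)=-346017 / 1550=-223.24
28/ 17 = 1.65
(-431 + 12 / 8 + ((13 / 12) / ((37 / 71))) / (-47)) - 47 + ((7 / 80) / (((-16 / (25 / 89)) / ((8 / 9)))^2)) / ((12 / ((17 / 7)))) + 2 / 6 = -408061065614641 / 856891498752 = -476.21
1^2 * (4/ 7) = 4/ 7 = 0.57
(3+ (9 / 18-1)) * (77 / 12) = 385 / 24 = 16.04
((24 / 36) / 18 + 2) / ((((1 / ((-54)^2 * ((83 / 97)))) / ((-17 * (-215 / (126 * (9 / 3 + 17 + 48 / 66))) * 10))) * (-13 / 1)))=-917679125 / 167713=-5471.72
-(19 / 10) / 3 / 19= -1 / 30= -0.03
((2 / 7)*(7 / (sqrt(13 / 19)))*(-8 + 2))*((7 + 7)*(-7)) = 1176*sqrt(247) / 13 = 1421.71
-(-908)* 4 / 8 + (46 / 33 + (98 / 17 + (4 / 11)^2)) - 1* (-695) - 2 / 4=14264771 / 12342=1155.79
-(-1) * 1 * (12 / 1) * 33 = 396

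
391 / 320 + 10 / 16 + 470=471.85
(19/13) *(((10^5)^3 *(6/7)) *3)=342000000000000000/91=3758241758241758.24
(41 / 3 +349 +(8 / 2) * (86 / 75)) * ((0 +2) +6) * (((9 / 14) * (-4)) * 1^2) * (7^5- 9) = -22208837376 / 175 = -126907642.15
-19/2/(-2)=19/4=4.75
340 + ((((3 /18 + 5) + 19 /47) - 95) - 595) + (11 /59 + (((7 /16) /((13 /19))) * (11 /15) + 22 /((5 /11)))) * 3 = -1706672351 /8651760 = -197.26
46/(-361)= -46/361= -0.13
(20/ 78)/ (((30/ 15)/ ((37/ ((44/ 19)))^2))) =2471045/ 75504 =32.73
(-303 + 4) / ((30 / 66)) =-3289 / 5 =-657.80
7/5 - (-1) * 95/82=1049/410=2.56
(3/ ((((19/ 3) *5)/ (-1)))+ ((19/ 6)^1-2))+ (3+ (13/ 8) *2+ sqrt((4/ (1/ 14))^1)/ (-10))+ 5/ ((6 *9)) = 76073/ 10260-sqrt(14)/ 5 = 6.67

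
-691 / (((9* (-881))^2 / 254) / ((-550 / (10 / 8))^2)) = -33979510400 / 62869041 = -540.48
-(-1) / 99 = 1 / 99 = 0.01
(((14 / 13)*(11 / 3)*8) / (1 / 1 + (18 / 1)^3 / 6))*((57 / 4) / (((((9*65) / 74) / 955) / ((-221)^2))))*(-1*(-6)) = 6829661872 / 417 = 16378086.02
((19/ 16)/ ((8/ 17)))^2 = 104329/ 16384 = 6.37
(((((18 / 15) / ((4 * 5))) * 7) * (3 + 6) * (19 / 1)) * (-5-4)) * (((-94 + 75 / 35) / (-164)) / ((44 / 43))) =-127655433 / 360800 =-353.81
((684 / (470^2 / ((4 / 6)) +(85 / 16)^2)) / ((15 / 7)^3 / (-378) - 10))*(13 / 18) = -86754304 / 583468051375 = -0.00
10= 10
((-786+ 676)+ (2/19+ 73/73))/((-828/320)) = 165520/3933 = 42.08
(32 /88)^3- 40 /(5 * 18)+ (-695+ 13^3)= 17987710 /11979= 1501.60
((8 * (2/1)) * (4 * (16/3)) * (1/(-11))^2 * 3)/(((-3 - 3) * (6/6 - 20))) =512/6897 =0.07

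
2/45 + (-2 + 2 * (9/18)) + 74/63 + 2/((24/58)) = 1061/210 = 5.05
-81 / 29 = -2.79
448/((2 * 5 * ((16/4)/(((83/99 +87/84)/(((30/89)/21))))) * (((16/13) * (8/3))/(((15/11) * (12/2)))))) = 25244583/7744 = 3259.89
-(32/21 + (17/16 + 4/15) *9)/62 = -22657/104160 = -0.22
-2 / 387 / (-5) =2 / 1935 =0.00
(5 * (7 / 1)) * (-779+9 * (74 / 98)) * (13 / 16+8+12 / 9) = -46067765 / 168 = -274212.89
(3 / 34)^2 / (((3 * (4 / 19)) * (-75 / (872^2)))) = -902956 / 7225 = -124.98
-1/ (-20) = 1/ 20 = 0.05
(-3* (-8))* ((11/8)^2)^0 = 24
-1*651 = -651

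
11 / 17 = 0.65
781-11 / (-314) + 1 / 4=490647 / 628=781.29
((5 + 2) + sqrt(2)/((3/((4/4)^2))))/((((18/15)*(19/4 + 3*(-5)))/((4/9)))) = -280/1107 - 40*sqrt(2)/3321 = -0.27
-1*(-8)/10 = 4/5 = 0.80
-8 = -8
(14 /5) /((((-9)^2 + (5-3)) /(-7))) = -98 /415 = -0.24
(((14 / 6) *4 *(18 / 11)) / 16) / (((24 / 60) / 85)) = 8925 / 44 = 202.84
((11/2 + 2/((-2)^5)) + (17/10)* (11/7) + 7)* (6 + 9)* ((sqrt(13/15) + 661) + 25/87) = 8461* sqrt(195)/560 + 121694563/812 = 150081.14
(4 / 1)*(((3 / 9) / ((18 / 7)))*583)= 8162 / 27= 302.30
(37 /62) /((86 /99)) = 3663 /5332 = 0.69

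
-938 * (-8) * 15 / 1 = 112560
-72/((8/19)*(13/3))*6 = -3078/13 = -236.77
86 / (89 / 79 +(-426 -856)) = -0.07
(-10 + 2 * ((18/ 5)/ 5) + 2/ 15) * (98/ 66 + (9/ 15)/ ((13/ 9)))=-2576032/ 160875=-16.01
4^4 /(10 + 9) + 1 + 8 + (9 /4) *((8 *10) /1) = 3847 /19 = 202.47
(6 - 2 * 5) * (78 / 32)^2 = -1521 / 64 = -23.77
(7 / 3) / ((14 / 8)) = 4 / 3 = 1.33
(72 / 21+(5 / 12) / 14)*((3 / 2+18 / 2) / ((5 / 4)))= 581 / 20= 29.05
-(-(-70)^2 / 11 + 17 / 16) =78213 / 176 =444.39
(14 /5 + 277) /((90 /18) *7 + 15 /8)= 11192 /1475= 7.59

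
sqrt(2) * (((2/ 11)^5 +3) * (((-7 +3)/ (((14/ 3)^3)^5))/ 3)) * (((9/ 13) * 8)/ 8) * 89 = -1851158159888265 * sqrt(2)/ 81426791412463953584128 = -0.00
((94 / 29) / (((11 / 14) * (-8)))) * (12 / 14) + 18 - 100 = -26299 / 319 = -82.44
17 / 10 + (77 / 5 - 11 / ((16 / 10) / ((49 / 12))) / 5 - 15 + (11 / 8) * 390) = 532.74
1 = 1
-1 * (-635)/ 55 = 127/ 11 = 11.55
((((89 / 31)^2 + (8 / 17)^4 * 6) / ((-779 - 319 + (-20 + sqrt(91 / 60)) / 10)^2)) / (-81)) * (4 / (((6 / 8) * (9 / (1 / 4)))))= -39795683354976410456000 / 3084038791347141796907042381169 - 241185956704000000 * sqrt(1365) / 3084038791347141796907042381169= -0.00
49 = 49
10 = 10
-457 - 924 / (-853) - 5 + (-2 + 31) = -368425 / 853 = -431.92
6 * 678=4068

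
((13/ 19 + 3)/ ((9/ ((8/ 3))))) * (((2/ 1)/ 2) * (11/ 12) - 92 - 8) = -166460/ 1539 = -108.16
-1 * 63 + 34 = -29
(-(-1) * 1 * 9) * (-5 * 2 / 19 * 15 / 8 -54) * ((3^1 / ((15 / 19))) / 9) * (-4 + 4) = 0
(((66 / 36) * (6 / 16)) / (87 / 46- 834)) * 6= -253 / 51036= -0.00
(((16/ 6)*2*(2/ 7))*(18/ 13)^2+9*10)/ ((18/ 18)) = 109926/ 1183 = 92.92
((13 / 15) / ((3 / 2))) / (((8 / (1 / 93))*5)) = 13 / 83700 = 0.00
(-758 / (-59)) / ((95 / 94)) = 71252 / 5605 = 12.71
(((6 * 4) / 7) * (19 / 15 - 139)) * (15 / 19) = -49584 / 133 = -372.81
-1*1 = -1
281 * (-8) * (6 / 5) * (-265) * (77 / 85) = 55044528 / 85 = 647582.68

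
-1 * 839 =-839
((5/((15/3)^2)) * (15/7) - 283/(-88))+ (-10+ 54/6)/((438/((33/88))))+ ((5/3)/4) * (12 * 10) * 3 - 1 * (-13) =14987261/89936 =166.64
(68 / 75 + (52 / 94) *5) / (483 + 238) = 12946 / 2541525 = 0.01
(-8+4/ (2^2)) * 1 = -7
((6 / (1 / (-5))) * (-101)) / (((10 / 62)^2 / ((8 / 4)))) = 1164732 / 5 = 232946.40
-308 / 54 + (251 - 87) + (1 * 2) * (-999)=-49672 / 27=-1839.70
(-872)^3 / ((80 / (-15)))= 124322784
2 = 2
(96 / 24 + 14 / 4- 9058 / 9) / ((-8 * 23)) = 5.43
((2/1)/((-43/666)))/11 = -1332/473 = -2.82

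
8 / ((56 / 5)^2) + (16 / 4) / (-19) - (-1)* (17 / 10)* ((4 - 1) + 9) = 754231 / 37240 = 20.25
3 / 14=0.21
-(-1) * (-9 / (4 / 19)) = -171 / 4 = -42.75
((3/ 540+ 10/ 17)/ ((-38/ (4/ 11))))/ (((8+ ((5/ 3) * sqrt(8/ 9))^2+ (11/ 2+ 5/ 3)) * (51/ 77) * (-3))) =12719/ 78438935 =0.00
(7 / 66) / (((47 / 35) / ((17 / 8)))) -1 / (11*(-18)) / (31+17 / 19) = 3789557 / 22557744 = 0.17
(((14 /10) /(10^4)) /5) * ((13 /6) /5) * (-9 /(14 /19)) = -741 /5000000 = -0.00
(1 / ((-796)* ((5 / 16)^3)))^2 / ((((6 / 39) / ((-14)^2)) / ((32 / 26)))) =1644167168 / 618765625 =2.66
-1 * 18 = -18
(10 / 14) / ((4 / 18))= 45 / 14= 3.21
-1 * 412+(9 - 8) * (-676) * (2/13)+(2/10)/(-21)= -54181/105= -516.01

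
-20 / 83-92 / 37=-8376 / 3071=-2.73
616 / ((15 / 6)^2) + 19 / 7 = 101.27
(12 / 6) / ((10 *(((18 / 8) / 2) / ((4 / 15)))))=32 / 675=0.05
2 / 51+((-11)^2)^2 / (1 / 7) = 5226839 / 51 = 102487.04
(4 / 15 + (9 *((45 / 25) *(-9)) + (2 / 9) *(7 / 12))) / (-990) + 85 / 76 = 292093 / 230850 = 1.27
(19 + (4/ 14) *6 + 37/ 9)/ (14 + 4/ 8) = 3128/ 1827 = 1.71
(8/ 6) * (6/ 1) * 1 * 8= 64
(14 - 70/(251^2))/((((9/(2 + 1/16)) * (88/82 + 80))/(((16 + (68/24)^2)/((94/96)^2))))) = 344059583560/346948838037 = 0.99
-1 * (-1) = 1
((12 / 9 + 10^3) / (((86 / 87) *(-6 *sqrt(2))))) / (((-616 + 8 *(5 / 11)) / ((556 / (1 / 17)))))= 566101547 *sqrt(2) / 434472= 1842.67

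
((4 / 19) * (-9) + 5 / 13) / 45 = -373 / 11115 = -0.03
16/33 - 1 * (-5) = 181/33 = 5.48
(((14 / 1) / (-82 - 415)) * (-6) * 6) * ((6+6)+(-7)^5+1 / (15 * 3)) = -6046192 / 355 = -17031.53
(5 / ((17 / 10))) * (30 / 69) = 500 / 391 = 1.28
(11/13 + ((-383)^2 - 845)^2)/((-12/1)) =-92172046793/52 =-1772539361.40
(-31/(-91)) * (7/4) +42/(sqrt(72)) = 31/52 +7 * sqrt(2)/2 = 5.55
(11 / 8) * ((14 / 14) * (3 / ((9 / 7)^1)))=77 / 24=3.21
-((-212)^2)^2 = -2019963136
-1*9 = -9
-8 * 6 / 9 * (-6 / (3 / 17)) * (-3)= -544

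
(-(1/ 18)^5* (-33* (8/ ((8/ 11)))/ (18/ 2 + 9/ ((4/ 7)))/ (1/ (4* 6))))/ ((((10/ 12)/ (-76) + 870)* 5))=152/ 3549336975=0.00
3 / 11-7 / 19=-20 / 209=-0.10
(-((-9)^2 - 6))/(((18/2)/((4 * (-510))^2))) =-34680000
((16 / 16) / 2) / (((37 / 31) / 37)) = 31 / 2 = 15.50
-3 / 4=-0.75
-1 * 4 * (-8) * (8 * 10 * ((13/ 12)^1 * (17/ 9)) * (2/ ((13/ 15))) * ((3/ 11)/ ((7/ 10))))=1088000/ 231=4709.96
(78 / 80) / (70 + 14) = 13 / 1120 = 0.01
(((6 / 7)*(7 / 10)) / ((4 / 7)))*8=42 / 5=8.40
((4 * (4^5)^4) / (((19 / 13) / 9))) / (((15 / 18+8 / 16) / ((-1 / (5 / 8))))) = -3087428650795008 / 95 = -32499248955736.93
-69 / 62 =-1.11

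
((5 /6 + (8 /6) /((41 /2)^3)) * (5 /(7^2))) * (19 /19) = 1723345 /20262774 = 0.09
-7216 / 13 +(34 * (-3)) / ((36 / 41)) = -52357 / 78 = -671.24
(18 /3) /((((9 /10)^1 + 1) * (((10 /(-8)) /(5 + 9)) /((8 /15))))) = -1792 /95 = -18.86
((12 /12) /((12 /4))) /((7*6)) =1 /126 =0.01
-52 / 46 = -26 / 23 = -1.13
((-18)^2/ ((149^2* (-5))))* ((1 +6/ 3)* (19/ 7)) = -18468/ 777035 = -0.02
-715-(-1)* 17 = -698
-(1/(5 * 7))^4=-0.00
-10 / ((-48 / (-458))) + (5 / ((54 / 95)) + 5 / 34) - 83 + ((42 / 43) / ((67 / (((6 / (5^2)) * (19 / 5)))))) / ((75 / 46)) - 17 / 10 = -2829315115099 / 16529737500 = -171.17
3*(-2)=-6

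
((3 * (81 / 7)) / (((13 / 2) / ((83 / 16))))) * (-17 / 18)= -26.17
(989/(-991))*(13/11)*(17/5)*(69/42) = -5027087/763070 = -6.59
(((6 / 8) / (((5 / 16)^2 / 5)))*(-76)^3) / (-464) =5267712 / 145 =36329.05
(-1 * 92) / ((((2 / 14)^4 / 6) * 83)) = -1325352 / 83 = -15968.10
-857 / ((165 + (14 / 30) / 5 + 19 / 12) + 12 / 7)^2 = -0.03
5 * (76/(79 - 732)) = -380/653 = -0.58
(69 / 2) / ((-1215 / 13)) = -299 / 810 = -0.37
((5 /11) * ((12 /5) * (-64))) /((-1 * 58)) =384 /319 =1.20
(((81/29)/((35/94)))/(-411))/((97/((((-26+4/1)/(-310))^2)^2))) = -37158858/7785475392209375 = -0.00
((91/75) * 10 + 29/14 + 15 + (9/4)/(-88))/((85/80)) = 63439/2310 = 27.46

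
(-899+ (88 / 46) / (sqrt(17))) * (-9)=8086.82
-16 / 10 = -8 / 5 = -1.60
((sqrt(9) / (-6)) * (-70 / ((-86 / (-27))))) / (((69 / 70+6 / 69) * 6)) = 253575 / 148522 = 1.71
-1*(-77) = 77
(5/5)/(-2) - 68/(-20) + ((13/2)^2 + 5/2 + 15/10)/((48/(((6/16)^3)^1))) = 2.95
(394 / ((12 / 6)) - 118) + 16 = 95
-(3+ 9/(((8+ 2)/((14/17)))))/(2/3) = -477/85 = -5.61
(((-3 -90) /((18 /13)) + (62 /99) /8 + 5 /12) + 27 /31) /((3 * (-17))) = 403885 /313038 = 1.29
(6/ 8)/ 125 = 3/ 500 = 0.01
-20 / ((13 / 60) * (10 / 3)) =-360 / 13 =-27.69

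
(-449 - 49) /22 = -249 /11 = -22.64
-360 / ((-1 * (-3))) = -120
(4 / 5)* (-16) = -64 / 5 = -12.80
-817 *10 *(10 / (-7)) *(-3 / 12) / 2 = -20425 / 14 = -1458.93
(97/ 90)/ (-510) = -97/ 45900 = -0.00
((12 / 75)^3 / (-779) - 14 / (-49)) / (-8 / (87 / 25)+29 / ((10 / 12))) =1058933637 / 120460178125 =0.01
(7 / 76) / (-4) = -7 / 304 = -0.02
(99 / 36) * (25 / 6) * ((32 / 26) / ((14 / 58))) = 15950 / 273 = 58.42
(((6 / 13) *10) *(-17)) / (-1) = 1020 / 13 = 78.46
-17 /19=-0.89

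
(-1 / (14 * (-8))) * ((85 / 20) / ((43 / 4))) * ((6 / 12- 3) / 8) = -0.00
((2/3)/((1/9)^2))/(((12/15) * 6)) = 45/4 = 11.25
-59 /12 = -4.92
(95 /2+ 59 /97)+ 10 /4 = 4909 /97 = 50.61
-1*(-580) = 580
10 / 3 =3.33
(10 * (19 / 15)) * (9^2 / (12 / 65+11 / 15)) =200070 / 179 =1117.71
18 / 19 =0.95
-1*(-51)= 51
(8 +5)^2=169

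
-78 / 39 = -2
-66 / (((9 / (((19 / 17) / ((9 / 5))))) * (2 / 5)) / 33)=-57475 / 153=-375.65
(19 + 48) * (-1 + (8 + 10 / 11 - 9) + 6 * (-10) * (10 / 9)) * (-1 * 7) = 1048684 / 33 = 31778.30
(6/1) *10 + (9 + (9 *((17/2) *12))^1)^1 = 987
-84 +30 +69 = 15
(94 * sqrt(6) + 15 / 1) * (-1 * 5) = -470 * sqrt(6)-75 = -1226.26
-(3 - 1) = -2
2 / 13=0.15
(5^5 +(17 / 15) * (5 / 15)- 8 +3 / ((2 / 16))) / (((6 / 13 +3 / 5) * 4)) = 918853 / 1242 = 739.82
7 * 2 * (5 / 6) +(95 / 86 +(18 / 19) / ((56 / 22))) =225503 / 17157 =13.14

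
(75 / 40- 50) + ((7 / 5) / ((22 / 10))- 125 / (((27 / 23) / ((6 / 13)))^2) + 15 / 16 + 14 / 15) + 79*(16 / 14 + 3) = 22122112549 / 84324240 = 262.35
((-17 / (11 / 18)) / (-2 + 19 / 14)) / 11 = 476 / 121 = 3.93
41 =41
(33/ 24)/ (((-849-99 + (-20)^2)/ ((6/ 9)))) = -11/ 6576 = -0.00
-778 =-778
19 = 19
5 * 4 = 20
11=11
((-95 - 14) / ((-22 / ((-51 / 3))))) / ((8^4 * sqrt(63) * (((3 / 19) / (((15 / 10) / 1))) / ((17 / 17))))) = -35207 * sqrt(7) / 3784704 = -0.02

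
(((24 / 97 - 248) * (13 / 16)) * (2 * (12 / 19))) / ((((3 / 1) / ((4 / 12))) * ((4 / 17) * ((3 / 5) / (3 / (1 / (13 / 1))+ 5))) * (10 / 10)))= -146054480 / 16587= -8805.36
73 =73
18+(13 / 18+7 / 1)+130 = 2803 / 18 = 155.72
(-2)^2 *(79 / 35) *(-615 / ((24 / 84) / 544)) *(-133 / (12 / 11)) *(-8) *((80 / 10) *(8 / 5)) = -659924328448 / 5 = -131984865689.60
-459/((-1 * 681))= 153/227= 0.67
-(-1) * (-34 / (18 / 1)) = -17 / 9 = -1.89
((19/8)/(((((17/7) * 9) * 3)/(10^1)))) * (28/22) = 4655/10098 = 0.46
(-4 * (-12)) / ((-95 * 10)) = -0.05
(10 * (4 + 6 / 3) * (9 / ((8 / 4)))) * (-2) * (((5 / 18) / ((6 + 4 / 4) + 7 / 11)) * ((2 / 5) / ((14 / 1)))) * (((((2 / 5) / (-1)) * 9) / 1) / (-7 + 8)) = 2.02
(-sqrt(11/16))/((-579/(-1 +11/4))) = 7 * sqrt(11)/9264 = 0.00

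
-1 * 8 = -8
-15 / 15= -1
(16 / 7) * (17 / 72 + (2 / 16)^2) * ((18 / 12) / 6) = 145 / 1008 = 0.14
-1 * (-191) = 191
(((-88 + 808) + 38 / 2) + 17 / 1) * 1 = 756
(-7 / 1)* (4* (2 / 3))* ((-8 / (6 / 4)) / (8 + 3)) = 896 / 99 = 9.05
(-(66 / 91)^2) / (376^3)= -1089 / 110049057664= -0.00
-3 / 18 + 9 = 53 / 6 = 8.83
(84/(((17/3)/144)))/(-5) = -36288/85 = -426.92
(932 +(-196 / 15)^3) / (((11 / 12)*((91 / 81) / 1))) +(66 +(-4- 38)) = -1237.34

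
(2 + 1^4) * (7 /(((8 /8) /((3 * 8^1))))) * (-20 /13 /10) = -1008 /13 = -77.54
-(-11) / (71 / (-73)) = -803 / 71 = -11.31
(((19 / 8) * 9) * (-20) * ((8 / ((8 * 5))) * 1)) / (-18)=4.75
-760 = -760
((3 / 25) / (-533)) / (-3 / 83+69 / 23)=-83 / 1092650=-0.00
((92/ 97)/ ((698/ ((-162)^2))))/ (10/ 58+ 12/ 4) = 380538/ 33853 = 11.24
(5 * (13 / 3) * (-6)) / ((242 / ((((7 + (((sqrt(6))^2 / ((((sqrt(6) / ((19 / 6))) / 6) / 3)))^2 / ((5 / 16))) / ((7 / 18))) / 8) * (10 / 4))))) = -364943605 / 13552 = -26929.13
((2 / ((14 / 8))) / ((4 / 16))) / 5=32 / 35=0.91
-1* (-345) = 345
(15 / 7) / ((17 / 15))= 225 / 119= 1.89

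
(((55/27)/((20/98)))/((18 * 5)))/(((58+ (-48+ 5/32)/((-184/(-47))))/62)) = 49191296/327499605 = 0.15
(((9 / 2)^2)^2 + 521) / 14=66.50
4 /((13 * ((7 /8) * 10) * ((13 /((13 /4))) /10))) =0.09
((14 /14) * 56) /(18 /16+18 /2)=5.53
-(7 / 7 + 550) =-551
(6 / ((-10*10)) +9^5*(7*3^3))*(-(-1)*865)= 96536257131 / 10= 9653625713.10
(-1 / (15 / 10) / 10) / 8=-1 / 120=-0.01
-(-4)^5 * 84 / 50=1720.32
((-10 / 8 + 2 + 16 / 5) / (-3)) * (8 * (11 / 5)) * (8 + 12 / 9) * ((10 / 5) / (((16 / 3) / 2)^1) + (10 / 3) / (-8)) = -48664 / 675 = -72.09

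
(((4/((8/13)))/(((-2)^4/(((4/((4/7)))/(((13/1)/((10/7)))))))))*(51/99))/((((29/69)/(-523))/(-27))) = 27606555/5104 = 5408.81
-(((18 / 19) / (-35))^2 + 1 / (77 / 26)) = -1646114 / 4864475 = -0.34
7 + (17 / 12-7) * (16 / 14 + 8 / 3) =-899 / 63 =-14.27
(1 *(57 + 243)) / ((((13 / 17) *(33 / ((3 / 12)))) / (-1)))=-425 / 143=-2.97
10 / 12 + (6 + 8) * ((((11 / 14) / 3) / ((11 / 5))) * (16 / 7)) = 65 / 14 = 4.64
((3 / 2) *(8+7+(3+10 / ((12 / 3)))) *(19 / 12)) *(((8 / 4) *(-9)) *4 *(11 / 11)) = -7011 / 2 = -3505.50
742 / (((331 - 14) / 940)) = 697480 / 317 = 2200.25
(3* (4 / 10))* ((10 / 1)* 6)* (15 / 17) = 1080 / 17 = 63.53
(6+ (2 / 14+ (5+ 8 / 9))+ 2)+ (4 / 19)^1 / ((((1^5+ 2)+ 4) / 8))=17084 / 1197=14.27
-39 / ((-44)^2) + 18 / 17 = 34185 / 32912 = 1.04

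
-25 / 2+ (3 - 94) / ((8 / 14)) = -687 / 4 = -171.75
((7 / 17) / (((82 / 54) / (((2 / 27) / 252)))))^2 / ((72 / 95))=0.00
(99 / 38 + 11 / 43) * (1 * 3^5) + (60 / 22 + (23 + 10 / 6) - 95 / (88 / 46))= 72576487 / 107844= 672.98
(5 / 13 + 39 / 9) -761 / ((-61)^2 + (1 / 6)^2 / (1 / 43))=4.51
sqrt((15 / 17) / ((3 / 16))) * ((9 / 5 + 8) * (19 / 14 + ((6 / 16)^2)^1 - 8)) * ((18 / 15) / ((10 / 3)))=-183519 * sqrt(85) / 34000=-49.76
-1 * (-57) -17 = 40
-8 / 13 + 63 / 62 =323 / 806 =0.40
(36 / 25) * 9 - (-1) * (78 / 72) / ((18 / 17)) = 75509 / 5400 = 13.98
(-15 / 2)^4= 50625 / 16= 3164.06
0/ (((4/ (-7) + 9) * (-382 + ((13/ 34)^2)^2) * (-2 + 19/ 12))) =0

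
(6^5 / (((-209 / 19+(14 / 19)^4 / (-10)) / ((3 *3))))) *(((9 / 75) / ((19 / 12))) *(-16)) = 92163889152 / 11978105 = 7694.36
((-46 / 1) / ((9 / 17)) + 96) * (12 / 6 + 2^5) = 2788 / 9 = 309.78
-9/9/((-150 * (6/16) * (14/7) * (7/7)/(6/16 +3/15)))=23/4500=0.01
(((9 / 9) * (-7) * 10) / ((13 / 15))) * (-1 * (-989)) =-1038450 / 13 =-79880.77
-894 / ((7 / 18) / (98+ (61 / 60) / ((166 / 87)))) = -1316039967 / 5810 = -226512.90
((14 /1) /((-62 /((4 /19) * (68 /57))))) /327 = -1904 /10978371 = -0.00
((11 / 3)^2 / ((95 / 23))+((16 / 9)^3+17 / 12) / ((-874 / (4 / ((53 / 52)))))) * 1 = 272123687 / 84421845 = 3.22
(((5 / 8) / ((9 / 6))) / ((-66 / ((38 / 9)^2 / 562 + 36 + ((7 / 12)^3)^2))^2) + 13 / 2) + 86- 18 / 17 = 57284633164932969776005669 / 625612807360807629225984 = 91.57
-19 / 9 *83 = -1577 / 9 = -175.22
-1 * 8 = -8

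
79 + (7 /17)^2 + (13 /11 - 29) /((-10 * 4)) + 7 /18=45922883 /572220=80.25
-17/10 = -1.70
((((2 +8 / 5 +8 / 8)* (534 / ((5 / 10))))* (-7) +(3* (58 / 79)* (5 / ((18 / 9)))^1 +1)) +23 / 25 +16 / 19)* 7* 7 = -63217813883 / 37525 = -1684685.25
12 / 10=6 / 5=1.20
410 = 410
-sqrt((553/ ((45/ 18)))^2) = -1106/ 5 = -221.20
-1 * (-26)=26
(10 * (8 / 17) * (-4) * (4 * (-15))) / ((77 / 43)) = 825600 / 1309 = 630.71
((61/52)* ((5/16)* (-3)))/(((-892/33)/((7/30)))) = 14091/1484288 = 0.01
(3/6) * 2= 1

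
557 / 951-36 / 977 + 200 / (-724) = 45845143 / 168171987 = 0.27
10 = 10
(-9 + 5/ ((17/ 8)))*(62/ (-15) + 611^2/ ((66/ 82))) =-2882634633/ 935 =-3083031.69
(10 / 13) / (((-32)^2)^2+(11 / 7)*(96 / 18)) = 105 / 143131768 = 0.00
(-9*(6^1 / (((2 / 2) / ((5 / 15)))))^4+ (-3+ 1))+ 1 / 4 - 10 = -623 / 4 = -155.75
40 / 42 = 20 / 21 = 0.95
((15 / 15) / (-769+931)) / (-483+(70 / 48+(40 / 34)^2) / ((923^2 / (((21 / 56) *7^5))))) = -7878639392 / 616445178516027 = -0.00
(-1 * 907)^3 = -746142643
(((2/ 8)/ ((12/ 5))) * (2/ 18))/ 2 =0.01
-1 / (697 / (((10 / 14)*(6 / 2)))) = -15 / 4879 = -0.00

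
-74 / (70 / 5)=-37 / 7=-5.29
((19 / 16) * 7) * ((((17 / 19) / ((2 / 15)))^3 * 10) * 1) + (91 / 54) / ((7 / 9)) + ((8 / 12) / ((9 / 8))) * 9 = 580521405 / 23104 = 25126.45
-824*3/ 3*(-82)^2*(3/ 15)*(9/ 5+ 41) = -1185683264/ 25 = -47427330.56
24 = 24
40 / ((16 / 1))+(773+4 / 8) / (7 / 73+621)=339631 / 90680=3.75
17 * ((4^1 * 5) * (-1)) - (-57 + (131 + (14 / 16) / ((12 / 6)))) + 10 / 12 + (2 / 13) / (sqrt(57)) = -413.58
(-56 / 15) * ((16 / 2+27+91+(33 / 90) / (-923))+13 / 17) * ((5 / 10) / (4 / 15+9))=-835404682 / 32715735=-25.54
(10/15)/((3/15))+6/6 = 13/3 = 4.33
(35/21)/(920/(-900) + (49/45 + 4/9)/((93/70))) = 2325/184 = 12.64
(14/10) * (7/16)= 49/80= 0.61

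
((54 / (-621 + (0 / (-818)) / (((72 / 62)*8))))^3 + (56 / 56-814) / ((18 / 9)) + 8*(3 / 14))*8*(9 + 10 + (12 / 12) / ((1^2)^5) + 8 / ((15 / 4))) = -91566265328 / 1277535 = -71674.17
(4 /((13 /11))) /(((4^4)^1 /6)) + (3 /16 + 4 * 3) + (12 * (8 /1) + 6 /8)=109.02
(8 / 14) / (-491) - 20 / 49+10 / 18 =31663 / 216531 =0.15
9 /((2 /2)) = 9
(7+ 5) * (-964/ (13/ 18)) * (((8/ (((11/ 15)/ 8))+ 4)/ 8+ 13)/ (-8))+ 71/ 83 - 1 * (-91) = 581137226/ 11869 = 48962.61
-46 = -46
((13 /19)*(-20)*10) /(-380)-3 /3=-0.64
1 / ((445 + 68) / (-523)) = -523 / 513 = -1.02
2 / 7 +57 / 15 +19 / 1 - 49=-907 / 35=-25.91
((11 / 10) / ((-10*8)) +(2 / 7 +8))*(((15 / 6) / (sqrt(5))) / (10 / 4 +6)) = 46323*sqrt(5) / 95200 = 1.09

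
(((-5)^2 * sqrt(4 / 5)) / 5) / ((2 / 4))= 4 * sqrt(5)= 8.94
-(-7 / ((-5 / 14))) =-19.60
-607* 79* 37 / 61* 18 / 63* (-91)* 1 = 46130786 / 61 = 756242.39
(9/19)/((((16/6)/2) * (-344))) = -27/26144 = -0.00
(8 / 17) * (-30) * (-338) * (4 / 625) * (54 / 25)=3504384 / 53125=65.96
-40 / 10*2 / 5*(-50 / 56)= 10 / 7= 1.43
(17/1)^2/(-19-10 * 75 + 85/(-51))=-3/8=-0.38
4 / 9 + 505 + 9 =4630 / 9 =514.44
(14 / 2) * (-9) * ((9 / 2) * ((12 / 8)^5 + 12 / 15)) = -761481 / 320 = -2379.63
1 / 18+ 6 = 109 / 18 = 6.06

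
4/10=2/5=0.40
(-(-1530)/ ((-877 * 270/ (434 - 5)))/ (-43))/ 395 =2431/ 14895845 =0.00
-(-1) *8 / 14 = 4 / 7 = 0.57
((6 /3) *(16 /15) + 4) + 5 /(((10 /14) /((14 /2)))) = 55.13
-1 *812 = -812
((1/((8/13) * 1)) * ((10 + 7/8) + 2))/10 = 1339/640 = 2.09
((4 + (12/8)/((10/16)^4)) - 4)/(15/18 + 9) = 36864/36875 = 1.00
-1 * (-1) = 1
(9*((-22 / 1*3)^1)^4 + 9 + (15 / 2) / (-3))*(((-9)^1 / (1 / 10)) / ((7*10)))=-3073907349 / 14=-219564810.64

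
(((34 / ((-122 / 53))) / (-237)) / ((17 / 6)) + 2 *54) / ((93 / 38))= 19781204 / 448167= 44.14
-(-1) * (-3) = -3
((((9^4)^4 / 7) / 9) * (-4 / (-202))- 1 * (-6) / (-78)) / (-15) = -5353169434460167 / 137865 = -38829067816.05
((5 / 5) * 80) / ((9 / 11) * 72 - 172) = -0.71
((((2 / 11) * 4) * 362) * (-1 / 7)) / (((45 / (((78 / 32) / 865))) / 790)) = -371774 / 199815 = -1.86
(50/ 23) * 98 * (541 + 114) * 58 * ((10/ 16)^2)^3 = 482411.49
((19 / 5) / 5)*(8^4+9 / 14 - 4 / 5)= 5447471 / 1750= 3112.84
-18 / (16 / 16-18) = 18 / 17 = 1.06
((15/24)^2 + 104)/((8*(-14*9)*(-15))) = 0.01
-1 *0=0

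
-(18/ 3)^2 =-36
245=245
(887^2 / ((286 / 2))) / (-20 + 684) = 786769 / 94952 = 8.29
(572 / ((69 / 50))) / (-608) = -3575 / 5244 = -0.68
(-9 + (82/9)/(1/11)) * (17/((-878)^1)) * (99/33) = -13957/2634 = -5.30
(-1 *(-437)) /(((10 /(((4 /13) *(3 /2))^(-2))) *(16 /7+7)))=39767 /1800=22.09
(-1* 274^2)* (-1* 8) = 600608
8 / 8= 1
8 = 8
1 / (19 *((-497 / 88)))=-88 / 9443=-0.01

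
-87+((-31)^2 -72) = 802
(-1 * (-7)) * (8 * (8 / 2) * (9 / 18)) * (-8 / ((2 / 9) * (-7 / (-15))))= -8640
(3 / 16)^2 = 9 / 256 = 0.04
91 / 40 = 2.28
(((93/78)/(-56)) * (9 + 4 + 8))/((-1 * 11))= 0.04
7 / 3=2.33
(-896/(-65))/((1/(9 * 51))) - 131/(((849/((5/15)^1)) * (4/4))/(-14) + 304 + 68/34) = 714246358/112905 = 6326.08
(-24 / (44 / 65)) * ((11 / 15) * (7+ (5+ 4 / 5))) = -1664 / 5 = -332.80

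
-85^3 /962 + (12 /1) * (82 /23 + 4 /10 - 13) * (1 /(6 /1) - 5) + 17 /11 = -137294931 /1216930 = -112.82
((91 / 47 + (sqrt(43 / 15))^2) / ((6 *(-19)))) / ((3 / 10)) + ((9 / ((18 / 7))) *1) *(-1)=-175549 / 48222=-3.64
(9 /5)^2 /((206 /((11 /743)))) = 891 /3826450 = 0.00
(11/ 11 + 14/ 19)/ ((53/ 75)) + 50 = 52825/ 1007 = 52.46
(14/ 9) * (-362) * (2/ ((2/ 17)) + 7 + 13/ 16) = -502999/ 36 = -13972.19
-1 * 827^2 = -683929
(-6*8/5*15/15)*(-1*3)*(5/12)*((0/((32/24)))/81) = 0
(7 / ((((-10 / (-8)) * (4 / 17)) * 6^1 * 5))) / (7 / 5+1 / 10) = 119 / 225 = 0.53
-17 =-17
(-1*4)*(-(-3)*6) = -72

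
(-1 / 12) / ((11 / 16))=-4 / 33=-0.12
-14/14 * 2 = -2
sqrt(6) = 2.45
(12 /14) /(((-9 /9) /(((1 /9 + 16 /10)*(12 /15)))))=-88 /75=-1.17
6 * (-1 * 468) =-2808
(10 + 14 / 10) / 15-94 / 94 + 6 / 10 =0.36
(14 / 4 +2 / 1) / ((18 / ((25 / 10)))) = 55 / 72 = 0.76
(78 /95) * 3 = 234 /95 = 2.46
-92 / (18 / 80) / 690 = -16 / 27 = -0.59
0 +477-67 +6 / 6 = 411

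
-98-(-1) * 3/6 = -195/2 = -97.50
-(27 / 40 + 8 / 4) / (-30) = 107 / 1200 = 0.09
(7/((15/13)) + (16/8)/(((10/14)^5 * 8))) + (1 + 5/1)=502921/37500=13.41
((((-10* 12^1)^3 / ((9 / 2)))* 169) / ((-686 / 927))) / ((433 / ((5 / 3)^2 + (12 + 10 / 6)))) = 494637312000 / 148519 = 3330464.87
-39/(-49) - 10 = -451/49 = -9.20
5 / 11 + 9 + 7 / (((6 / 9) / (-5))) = -947 / 22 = -43.05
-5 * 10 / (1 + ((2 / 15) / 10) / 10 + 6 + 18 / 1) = -2.00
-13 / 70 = -0.19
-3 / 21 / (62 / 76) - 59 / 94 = -16375 / 20398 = -0.80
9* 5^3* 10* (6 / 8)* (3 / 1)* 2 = 50625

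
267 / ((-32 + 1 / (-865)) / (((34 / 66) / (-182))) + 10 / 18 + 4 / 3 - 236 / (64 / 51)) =565377840 / 23546074039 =0.02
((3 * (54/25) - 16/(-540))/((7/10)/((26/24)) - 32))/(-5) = 28561/687825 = 0.04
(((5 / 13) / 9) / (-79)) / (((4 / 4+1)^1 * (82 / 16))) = -0.00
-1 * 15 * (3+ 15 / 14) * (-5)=4275 / 14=305.36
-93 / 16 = -5.81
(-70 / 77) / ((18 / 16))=-80 / 99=-0.81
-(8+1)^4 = -6561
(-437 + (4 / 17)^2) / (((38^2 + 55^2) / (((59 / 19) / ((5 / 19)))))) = -7450343 / 6457705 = -1.15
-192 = -192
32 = 32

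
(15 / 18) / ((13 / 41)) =205 / 78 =2.63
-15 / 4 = -3.75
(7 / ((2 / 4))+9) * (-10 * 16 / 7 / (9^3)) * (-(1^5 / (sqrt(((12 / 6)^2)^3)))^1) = 0.09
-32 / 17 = -1.88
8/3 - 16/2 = -16/3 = -5.33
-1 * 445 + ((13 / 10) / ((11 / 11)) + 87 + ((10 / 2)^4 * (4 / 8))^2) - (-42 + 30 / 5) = 1946711 / 20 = 97335.55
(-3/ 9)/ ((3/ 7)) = -0.78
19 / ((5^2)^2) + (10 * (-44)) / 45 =-54829 / 5625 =-9.75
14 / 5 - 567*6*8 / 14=-9706 / 5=-1941.20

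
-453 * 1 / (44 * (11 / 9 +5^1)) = -4077 / 2464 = -1.65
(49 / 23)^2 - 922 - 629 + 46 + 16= -1484.46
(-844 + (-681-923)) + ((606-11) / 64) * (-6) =-80121 / 32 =-2503.78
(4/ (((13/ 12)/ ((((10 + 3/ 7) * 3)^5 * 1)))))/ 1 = 24180307060752/ 218491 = 110669579.35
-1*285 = -285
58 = 58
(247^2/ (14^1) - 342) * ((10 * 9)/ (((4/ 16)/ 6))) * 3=182156040/ 7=26022291.43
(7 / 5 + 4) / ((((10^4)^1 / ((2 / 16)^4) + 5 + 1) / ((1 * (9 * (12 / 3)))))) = 486 / 102400015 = 0.00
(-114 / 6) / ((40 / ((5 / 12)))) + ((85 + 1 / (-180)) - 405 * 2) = -1044293 / 1440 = -725.20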